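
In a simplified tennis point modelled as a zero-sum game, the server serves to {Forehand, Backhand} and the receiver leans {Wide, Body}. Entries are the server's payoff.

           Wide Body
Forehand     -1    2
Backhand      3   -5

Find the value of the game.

1/11

Row minima: Forehand → -1, Backhand → -5; maximin = -1.
Column maxima: Wide → 3, Body → 2; minimax = 2.
-1 ≠ 2, so there is no saddle point; optimal play is mixed.
Let the server play Forehand with probability p. Expected payoff against Wide: (-1)p + 3(1−p) = −4p + 3; against Body: 2p + (-5)(1−p) = 7p − 5.
Setting these equal: −4p + 3 = 7p − 5 ⇒ −11p = -8 ⇒ p = 8/11, and the value is (-4)·(8/11) + 3 = 1/11.
For the receiver: with q = P(Wide), equating Forehand's and Backhand's payoffs gives −3q + 2 = 8q − 5 ⇒ q = 7/11.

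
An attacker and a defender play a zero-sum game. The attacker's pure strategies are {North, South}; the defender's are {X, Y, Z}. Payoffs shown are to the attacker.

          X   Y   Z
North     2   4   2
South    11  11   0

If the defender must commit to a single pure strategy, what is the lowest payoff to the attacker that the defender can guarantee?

Column maxima: X → 11, Y → 11, Z → 2.
The smallest of these is 2.

2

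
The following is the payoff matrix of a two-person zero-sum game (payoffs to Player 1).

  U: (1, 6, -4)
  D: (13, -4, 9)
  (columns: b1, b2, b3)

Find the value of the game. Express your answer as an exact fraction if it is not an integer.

Row minima: U → -4, D → -4; maximin = -4.
Column maxima: b1 → 13, b2 → 6, b3 → 9; minimax = 6.
-4 ≠ 6, so there is no saddle point; optimal play is mixed.
b1 is strictly dominated by b3 (it gives Player 1 strictly more in every row), so Player 2 never plays it.
On the remaining 2×2 (U, D vs b2, b3):
Let Player 1 play U with probability p. Expected payoff against b2: 6p + (-4)(1−p) = 10p − 4; against b3: (-4)p + 9(1−p) = −13p + 9.
Setting these equal: 10p − 4 = −13p + 9 ⇒ 23p = 13 ⇒ p = 13/23, and the value is (10)·(13/23) − 4 = 38/23.
For Player 2: with q = P(b2), equating U's and D's payoffs gives 10q − 4 = −13q + 9 ⇒ q = 13/23.

38/23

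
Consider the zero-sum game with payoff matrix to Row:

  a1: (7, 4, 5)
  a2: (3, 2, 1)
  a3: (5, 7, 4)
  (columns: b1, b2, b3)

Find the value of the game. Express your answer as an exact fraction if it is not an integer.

Row minima: a1 → 4, a2 → 1, a3 → 4; maximin = 4.
Column maxima: b1 → 7, b2 → 7, b3 → 5; minimax = 5.
4 ≠ 5, so there is no saddle point; optimal play is mixed.
a2 is strictly dominated by a1, so Row never plays it.
b1 is strictly dominated by b3 (it gives Row strictly more in every row), so Column never plays it.
On the remaining 2×2 (a1, a3 vs b2, b3):
Let Row play a1 with probability p. Expected payoff against b2: 4p + 7(1−p) = −3p + 7; against b3: 5p + 4(1−p) = p + 4.
Setting these equal: −3p + 7 = p + 4 ⇒ −4p = -3 ⇒ p = 3/4, and the value is (-3)·(3/4) + 7 = 19/4.
For Column: with q = P(b2), equating a1's and a3's payoffs gives −q + 5 = 3q + 4 ⇒ q = 1/4.

19/4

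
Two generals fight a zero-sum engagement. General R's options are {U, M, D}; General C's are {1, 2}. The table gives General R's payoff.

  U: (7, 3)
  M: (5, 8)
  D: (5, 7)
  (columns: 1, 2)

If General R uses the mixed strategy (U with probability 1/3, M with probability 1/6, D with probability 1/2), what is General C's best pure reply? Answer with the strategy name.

If General C plays 1, General R's expected payoff is (1/3)·7 + (1/6)·5 + (1/2)·5 = 17/3.
If General C plays 2, General R's expected payoff is (1/3)·3 + (1/6)·8 + (1/2)·7 = 35/6.
General C minimizes General R's payoff; the smallest is 17/3, so the best response is 1.

1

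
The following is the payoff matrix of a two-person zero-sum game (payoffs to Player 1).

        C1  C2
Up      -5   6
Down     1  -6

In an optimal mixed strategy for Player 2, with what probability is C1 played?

2/3

Row minima: Up → -5, Down → -6; maximin = -5.
Column maxima: C1 → 1, C2 → 6; minimax = 1.
-5 ≠ 1, so there is no saddle point; optimal play is mixed.
Let Player 1 play Up with probability p. Expected payoff against C1: (-5)p + 1(1−p) = −6p + 1; against C2: 6p + (-6)(1−p) = 12p − 6.
Setting these equal: −6p + 1 = 12p − 6 ⇒ −18p = -7 ⇒ p = 7/18, and the value is (-6)·(7/18) + 1 = -4/3.
For Player 2: with q = P(C1), equating Up's and Down's payoffs gives −11q + 6 = 7q − 6 ⇒ q = 2/3.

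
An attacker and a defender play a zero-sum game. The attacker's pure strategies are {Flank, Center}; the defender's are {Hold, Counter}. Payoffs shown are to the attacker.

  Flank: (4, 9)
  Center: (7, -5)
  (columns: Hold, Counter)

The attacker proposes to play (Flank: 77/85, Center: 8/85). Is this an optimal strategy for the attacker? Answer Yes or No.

Against Hold this mix gives (77/85)·4 + (8/85)·7 = 364/85.
Against Counter this mix gives (77/85)·9 + (8/85)·(-5) = 653/85.
The defender will play Hold, holding the attacker to 364/85. Shifting weight toward the row that does better against Hold would raise this floor (the equalizing mix achieves 83/17 against both Hold and Counter), so the proposed strategy is not optimal.

No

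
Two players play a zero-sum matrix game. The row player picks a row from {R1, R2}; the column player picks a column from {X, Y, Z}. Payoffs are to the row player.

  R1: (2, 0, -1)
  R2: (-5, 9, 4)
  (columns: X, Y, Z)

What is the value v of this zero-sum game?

1/4

Row minima: R1 → -1, R2 → -5; maximin = -1.
Column maxima: X → 2, Y → 9, Z → 4; minimax = 2.
-1 ≠ 2, so there is no saddle point; optimal play is mixed.
Y is strictly dominated by Z (it gives the row player strictly more in every row), so the column player never plays it.
On the remaining 2×2 (R1, R2 vs X, Z):
Let the row player play R1 with probability p. Expected payoff against X: 2p + (-5)(1−p) = 7p − 5; against Z: (-1)p + 4(1−p) = −5p + 4.
Setting these equal: 7p − 5 = −5p + 4 ⇒ 12p = 9 ⇒ p = 3/4, and the value is (7)·(3/4) − 5 = 1/4.
For the column player: with q = P(X), equating R1's and R2's payoffs gives 3q − 1 = −9q + 4 ⇒ q = 5/12.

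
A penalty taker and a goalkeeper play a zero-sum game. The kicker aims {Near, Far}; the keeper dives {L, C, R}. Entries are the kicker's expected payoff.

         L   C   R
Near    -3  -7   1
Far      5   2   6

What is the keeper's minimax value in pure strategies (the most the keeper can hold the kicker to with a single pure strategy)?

2

Column maxima: L → 5, C → 2, R → 6.
The smallest of these is 2.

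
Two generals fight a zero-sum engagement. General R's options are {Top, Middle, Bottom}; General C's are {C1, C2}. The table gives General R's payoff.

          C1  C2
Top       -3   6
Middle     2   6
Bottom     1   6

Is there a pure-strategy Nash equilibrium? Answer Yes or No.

Row minima: Top → -3, Middle → 2, Bottom → 1; maximin = 2.
Column maxima: C1 → 2, C2 → 6; minimax = 2.
maximin = minimax = 2, so a saddle point exists.

Yes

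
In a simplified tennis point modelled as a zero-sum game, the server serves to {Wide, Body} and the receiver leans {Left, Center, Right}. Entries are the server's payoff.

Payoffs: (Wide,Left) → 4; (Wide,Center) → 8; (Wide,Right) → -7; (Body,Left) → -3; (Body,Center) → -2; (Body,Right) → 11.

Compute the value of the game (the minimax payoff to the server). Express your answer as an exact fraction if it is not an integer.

Row minima: Wide → -7, Body → -3; maximin = -3.
Column maxima: Left → 4, Center → 8, Right → 11; minimax = 4.
-3 ≠ 4, so there is no saddle point; optimal play is mixed.
Center is strictly dominated by Left (it gives the server strictly more in every row), so the receiver never plays it.
On the remaining 2×2 (Wide, Body vs Left, Right):
Let the server play Wide with probability p. Expected payoff against Left: 4p + (-3)(1−p) = 7p − 3; against Right: (-7)p + 11(1−p) = −18p + 11.
Setting these equal: 7p − 3 = −18p + 11 ⇒ 25p = 14 ⇒ p = 14/25, and the value is (7)·(14/25) − 3 = 23/25.
For the receiver: with q = P(Left), equating Wide's and Body's payoffs gives 11q − 7 = −14q + 11 ⇒ q = 18/25.

23/25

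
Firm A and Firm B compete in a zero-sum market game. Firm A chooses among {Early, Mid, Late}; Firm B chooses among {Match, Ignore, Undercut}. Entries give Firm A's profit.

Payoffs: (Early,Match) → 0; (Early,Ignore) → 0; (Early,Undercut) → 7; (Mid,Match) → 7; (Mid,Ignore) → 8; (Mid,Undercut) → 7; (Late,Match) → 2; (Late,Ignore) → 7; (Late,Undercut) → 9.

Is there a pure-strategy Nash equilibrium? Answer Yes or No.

Row minima: Early → 0, Mid → 7, Late → 2; maximin = 7.
Column maxima: Match → 7, Ignore → 8, Undercut → 9; minimax = 7.
maximin = minimax = 7, so a saddle point exists.

Yes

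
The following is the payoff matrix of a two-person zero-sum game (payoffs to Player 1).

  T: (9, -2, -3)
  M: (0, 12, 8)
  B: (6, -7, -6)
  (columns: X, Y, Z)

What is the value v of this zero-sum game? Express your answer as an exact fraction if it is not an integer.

Row minima: T → -3, M → 0, B → -7; maximin = 0.
Column maxima: X → 9, Y → 12, Z → 8; minimax = 8.
0 ≠ 8, so there is no saddle point; optimal play is mixed.
B is strictly dominated by T, so Player 1 never plays it.
With B eliminated, Y is strictly dominated by Z (it gives Player 1 strictly more in every remaining row), so Player 2 never plays it.
On the remaining 2×2 (T, M vs X, Z):
Let Player 1 play T with probability p. Expected payoff against X: 9p + 0(1−p) = 9p; against Z: (-3)p + 8(1−p) = −11p + 8.
Setting these equal: 9p = −11p + 8 ⇒ 20p = 8 ⇒ p = 2/5, and the value is (9)·(2/5) = 18/5.
For Player 2: with q = P(X), equating T's and M's payoffs gives 12q − 3 = −8q + 8 ⇒ q = 11/20.

18/5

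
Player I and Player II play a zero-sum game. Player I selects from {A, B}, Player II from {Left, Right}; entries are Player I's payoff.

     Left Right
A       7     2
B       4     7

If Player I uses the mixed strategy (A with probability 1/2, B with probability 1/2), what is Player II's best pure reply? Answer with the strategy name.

Right

If Player II plays Left, Player I's expected payoff is (1/2)·7 + (1/2)·4 = 11/2.
If Player II plays Right, Player I's expected payoff is (1/2)·2 + (1/2)·7 = 9/2.
Player II minimizes Player I's payoff; the smallest is 9/2, so the best response is Right.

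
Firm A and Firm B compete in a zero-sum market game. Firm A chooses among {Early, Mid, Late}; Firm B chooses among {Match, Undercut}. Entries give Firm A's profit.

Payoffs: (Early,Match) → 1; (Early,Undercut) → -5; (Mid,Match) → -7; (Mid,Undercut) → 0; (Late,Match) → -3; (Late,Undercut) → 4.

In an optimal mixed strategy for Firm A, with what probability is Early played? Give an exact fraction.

7/13

Row minima: Early → -5, Mid → -7, Late → -3; maximin = -3.
Column maxima: Match → 1, Undercut → 4; minimax = 1.
-3 ≠ 1, so there is no saddle point; optimal play is mixed.
Mid is strictly dominated by Late, so Firm A never plays it.
On the remaining 2×2 (Early, Late vs Match, Undercut):
Let Firm A play Early with probability p. Expected payoff against Match: 1p + (-3)(1−p) = 4p − 3; against Undercut: (-5)p + 4(1−p) = −9p + 4.
Setting these equal: 4p − 3 = −9p + 4 ⇒ 13p = 7 ⇒ p = 7/13, and the value is (4)·(7/13) − 3 = -11/13.
For Firm B: with q = P(Match), equating Early's and Late's payoffs gives 6q − 5 = −7q + 4 ⇒ q = 9/13.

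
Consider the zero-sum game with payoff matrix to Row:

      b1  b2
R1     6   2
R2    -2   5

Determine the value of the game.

34/11

Row minima: R1 → 2, R2 → -2; maximin = 2.
Column maxima: b1 → 6, b2 → 5; minimax = 5.
2 ≠ 5, so there is no saddle point; optimal play is mixed.
Let Row play R1 with probability p. Expected payoff against b1: 6p + (-2)(1−p) = 8p − 2; against b2: 2p + 5(1−p) = −3p + 5.
Setting these equal: 8p − 2 = −3p + 5 ⇒ 11p = 7 ⇒ p = 7/11, and the value is (8)·(7/11) − 2 = 34/11.
For Column: with q = P(b1), equating R1's and R2's payoffs gives 4q + 2 = −7q + 5 ⇒ q = 3/11.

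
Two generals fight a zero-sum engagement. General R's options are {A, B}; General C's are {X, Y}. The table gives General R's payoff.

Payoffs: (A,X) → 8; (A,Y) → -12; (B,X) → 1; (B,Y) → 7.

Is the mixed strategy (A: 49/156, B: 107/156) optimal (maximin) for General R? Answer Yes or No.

No

Against X this mix gives (49/156)·8 + (107/156)·1 = 499/156.
Against Y this mix gives (49/156)·(-12) + (107/156)·7 = 161/156.
General C will play Y, holding General R to 161/156. Shifting weight toward the row that does better against Y would raise this floor (the equalizing mix achieves 34/13 against both Y and X), so the proposed strategy is not optimal.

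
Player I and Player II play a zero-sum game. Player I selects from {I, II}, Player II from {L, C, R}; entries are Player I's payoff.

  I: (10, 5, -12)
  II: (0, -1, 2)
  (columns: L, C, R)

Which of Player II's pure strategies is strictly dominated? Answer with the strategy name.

L

C holds Player I's payoff strictly below L in every row: 5 < 10, -1 < 0.
So L is strictly dominated for Player II.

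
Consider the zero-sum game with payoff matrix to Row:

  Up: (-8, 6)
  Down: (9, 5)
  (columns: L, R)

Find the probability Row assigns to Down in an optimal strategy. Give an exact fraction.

7/9

Row minima: Up → -8, Down → 5; maximin = 5.
Column maxima: L → 9, R → 6; minimax = 6.
5 ≠ 6, so there is no saddle point; optimal play is mixed.
Let Row play Up with probability p. Expected payoff against L: (-8)p + 9(1−p) = −17p + 9; against R: 6p + 5(1−p) = p + 5.
Setting these equal: −17p + 9 = p + 5 ⇒ −18p = -4 ⇒ p = 2/9, and the value is (-17)·(2/9) + 9 = 47/9.
For Column: with q = P(L), equating Up's and Down's payoffs gives −14q + 6 = 4q + 5 ⇒ q = 1/18.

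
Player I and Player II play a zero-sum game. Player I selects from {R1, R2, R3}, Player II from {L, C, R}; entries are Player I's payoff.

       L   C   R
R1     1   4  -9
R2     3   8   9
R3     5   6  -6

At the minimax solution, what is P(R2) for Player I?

Row minima: R1 → -9, R2 → 3, R3 → -6; maximin = 3.
Column maxima: L → 5, C → 8, R → 9; minimax = 5.
3 ≠ 5, so there is no saddle point; optimal play is mixed.
R1 is strictly dominated by R2, so Player I never plays it.
C is strictly dominated by L (it gives Player I strictly more in every row), so Player II never plays it.
On the remaining 2×2 (R2, R3 vs L, R):
Let Player I play R2 with probability p. Expected payoff against L: 3p + 5(1−p) = −2p + 5; against R: 9p + (-6)(1−p) = 15p − 6.
Setting these equal: −2p + 5 = 15p − 6 ⇒ −17p = -11 ⇒ p = 11/17, and the value is (-2)·(11/17) + 5 = 63/17.
For Player II: with q = P(L), equating R2's and R3's payoffs gives −6q + 9 = 11q − 6 ⇒ q = 15/17.

11/17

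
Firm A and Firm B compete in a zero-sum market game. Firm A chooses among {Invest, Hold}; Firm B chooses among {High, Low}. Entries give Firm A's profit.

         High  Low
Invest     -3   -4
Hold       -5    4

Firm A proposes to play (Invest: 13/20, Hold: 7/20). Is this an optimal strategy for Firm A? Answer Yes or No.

Against High this mix gives (13/20)·(-3) + (7/20)·(-5) = -37/10.
Against Low this mix gives (13/20)·(-4) + (7/20)·4 = -6/5.
Firm B will play High, holding Firm A to -37/10. Shifting weight toward the row that does better against High would raise this floor (the equalizing mix achieves -16/5 against both High and Low), so the proposed strategy is not optimal.

No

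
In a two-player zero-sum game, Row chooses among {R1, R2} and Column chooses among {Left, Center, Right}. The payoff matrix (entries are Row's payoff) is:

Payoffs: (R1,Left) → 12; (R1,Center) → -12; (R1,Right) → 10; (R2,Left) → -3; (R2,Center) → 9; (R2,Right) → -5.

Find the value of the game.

5/6

Row minima: R1 → -12, R2 → -5; maximin = -5.
Column maxima: Left → 12, Center → 9, Right → 10; minimax = 9.
-5 ≠ 9, so there is no saddle point; optimal play is mixed.
Left is strictly dominated by Right (it gives Row strictly more in every row), so Column never plays it.
On the remaining 2×2 (R1, R2 vs Center, Right):
Let Row play R1 with probability p. Expected payoff against Center: (-12)p + 9(1−p) = −21p + 9; against Right: 10p + (-5)(1−p) = 15p − 5.
Setting these equal: −21p + 9 = 15p − 5 ⇒ −36p = -14 ⇒ p = 7/18, and the value is (-21)·(7/18) + 9 = 5/6.
For Column: with q = P(Center), equating R1's and R2's payoffs gives −22q + 10 = 14q − 5 ⇒ q = 5/12.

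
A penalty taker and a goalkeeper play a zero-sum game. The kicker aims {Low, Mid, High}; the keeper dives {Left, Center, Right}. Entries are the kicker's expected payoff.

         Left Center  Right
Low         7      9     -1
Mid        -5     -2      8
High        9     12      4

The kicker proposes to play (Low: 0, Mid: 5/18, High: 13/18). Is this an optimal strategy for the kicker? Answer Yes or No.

Yes

Against Left this mix gives (5/18)·(-5) + (13/18)·9 = 46/9.
Against Center this mix gives (5/18)·(-2) + (13/18)·12 = 73/9.
Against Right this mix gives (5/18)·8 + (13/18)·4 = 46/9.
All of the keeper's active replies (Left, Right) yield 46/9, and no column does worse for the kicker. The mix makes the keeper indifferent and guarantees 46/9, so it is optimal.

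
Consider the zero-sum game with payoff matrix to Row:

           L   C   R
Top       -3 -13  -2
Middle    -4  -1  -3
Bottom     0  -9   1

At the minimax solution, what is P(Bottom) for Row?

Row minima: Top → -13, Middle → -4, Bottom → -9; maximin = -4.
Column maxima: L → 0, C → -1, R → 1; minimax = -1.
-4 ≠ -1, so there is no saddle point; optimal play is mixed.
Top is strictly dominated by Bottom, so Row never plays it.
R is strictly dominated by L (it gives Row strictly more in every row), so Column never plays it.
On the remaining 2×2 (Middle, Bottom vs L, C):
Let Row play Middle with probability p. Expected payoff against L: (-4)p + 0(1−p) = −4p; against C: (-1)p + (-9)(1−p) = 8p − 9.
Setting these equal: −4p = 8p − 9 ⇒ −12p = -9 ⇒ p = 3/4, and the value is (-4)·(3/4) = -3.
For Column: with q = P(L), equating Middle's and Bottom's payoffs gives −3q − 1 = 9q − 9 ⇒ q = 2/3.

1/4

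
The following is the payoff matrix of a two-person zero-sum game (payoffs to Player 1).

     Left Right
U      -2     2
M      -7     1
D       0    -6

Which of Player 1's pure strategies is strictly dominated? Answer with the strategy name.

U gives a strictly higher payoff than M against every column: -2 > -7, 2 > 1.
So M is strictly dominated and Player 1 never plays it.

M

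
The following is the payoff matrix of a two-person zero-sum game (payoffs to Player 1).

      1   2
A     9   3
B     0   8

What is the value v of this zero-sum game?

Row minima: A → 3, B → 0; maximin = 3.
Column maxima: 1 → 9, 2 → 8; minimax = 8.
3 ≠ 8, so there is no saddle point; optimal play is mixed.
Let Player 1 play A with probability p. Expected payoff against 1: 9p + 0(1−p) = 9p; against 2: 3p + 8(1−p) = −5p + 8.
Setting these equal: 9p = −5p + 8 ⇒ 14p = 8 ⇒ p = 4/7, and the value is (9)·(4/7) = 36/7.
For Player 2: with q = P(1), equating A's and B's payoffs gives 6q + 3 = −8q + 8 ⇒ q = 5/14.

36/7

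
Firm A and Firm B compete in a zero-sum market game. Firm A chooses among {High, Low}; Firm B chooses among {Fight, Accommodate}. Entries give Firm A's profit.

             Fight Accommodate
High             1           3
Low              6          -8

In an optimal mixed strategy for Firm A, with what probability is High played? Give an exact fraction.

7/8

Row minima: High → 1, Low → -8; maximin = 1.
Column maxima: Fight → 6, Accommodate → 3; minimax = 3.
1 ≠ 3, so there is no saddle point; optimal play is mixed.
Let Firm A play High with probability p. Expected payoff against Fight: 1p + 6(1−p) = −5p + 6; against Accommodate: 3p + (-8)(1−p) = 11p − 8.
Setting these equal: −5p + 6 = 11p − 8 ⇒ −16p = -14 ⇒ p = 7/8, and the value is (-5)·(7/8) + 6 = 13/8.
For Firm B: with q = P(Fight), equating High's and Low's payoffs gives −2q + 3 = 14q − 8 ⇒ q = 11/16.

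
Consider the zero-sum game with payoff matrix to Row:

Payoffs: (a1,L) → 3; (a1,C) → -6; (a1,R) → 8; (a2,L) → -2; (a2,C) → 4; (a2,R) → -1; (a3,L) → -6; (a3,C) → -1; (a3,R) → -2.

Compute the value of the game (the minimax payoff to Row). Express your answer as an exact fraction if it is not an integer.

Row minima: a1 → -6, a2 → -2, a3 → -6; maximin = -2.
Column maxima: L → 3, C → 4, R → 8; minimax = 3.
-2 ≠ 3, so there is no saddle point; optimal play is mixed.
a3 is strictly dominated by a2, so Row never plays it.
R is strictly dominated by L (it gives Row strictly more in every row), so Column never plays it.
On the remaining 2×2 (a1, a2 vs L, C):
Let Row play a1 with probability p. Expected payoff against L: 3p + (-2)(1−p) = 5p − 2; against C: (-6)p + 4(1−p) = −10p + 4.
Setting these equal: 5p − 2 = −10p + 4 ⇒ 15p = 6 ⇒ p = 2/5, and the value is (5)·(2/5) − 2 = 0.
For Column: with q = P(L), equating a1's and a2's payoffs gives 9q − 6 = −6q + 4 ⇒ q = 2/3.

0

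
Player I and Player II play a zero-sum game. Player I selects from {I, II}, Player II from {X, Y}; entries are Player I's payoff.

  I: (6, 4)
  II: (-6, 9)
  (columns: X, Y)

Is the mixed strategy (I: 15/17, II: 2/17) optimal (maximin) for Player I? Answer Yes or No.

Yes

Against X this mix gives (15/17)·6 + (2/17)·(-6) = 78/17.
Against Y this mix gives (15/17)·4 + (2/17)·9 = 78/17.
All of Player II's active replies (X, Y) yield 78/17, and no column does worse for Player I. The mix makes Player II indifferent and guarantees 78/17, so it is optimal.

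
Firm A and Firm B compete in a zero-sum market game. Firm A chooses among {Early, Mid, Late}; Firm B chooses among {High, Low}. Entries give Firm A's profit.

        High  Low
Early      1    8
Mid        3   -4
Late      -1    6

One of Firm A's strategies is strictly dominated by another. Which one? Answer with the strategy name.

Late

Early gives a strictly higher payoff than Late against every column: 1 > -1, 8 > 6.
So Late is strictly dominated and Firm A never plays it.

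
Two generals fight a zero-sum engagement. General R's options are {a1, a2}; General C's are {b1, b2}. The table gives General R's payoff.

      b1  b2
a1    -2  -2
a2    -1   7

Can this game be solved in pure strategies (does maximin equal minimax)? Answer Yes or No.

Yes

Row minima: a1 → -2, a2 → -1; maximin = -1.
Column maxima: b1 → -1, b2 → 7; minimax = -1.
maximin = minimax = -1, so a saddle point exists.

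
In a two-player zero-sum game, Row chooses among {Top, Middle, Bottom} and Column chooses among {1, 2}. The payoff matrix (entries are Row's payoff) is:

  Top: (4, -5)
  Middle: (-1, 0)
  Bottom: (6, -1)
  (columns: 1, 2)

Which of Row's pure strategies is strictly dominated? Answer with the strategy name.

Bottom gives a strictly higher payoff than Top against every column: 6 > 4, -1 > -5.
So Top is strictly dominated and Row never plays it.

Top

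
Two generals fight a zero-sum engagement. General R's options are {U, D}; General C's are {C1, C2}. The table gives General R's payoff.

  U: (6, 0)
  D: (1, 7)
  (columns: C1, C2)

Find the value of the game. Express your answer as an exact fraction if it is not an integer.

7/2

Row minima: U → 0, D → 1; maximin = 1.
Column maxima: C1 → 6, C2 → 7; minimax = 6.
1 ≠ 6, so there is no saddle point; optimal play is mixed.
Let General R play U with probability p. Expected payoff against C1: 6p + 1(1−p) = 5p + 1; against C2: 0p + 7(1−p) = −7p + 7.
Setting these equal: 5p + 1 = −7p + 7 ⇒ 12p = 6 ⇒ p = 1/2, and the value is (5)·(1/2) + 1 = 7/2.
For General C: with q = P(C1), equating U's and D's payoffs gives 6q = −6q + 7 ⇒ q = 7/12.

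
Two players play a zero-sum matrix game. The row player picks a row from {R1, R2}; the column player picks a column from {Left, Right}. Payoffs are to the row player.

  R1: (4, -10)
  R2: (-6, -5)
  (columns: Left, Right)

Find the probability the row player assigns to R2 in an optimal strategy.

14/15

Row minima: R1 → -10, R2 → -6; maximin = -6.
Column maxima: Left → 4, Right → -5; minimax = -5.
-6 ≠ -5, so there is no saddle point; optimal play is mixed.
Let the row player play R1 with probability p. Expected payoff against Left: 4p + (-6)(1−p) = 10p − 6; against Right: (-10)p + (-5)(1−p) = −5p − 5.
Setting these equal: 10p − 6 = −5p − 5 ⇒ 15p = 1 ⇒ p = 1/15, and the value is (10)·(1/15) − 6 = -16/3.
For the column player: with q = P(Left), equating R1's and R2's payoffs gives 14q − 10 = −q − 5 ⇒ q = 1/3.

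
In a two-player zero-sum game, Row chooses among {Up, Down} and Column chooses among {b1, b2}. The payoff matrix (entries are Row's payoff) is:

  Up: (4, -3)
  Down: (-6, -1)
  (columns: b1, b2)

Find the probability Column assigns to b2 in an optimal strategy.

5/6

Row minima: Up → -3, Down → -6; maximin = -3.
Column maxima: b1 → 4, b2 → -1; minimax = -1.
-3 ≠ -1, so there is no saddle point; optimal play is mixed.
Let Row play Up with probability p. Expected payoff against b1: 4p + (-6)(1−p) = 10p − 6; against b2: (-3)p + (-1)(1−p) = −2p − 1.
Setting these equal: 10p − 6 = −2p − 1 ⇒ 12p = 5 ⇒ p = 5/12, and the value is (10)·(5/12) − 6 = -11/6.
For Column: with q = P(b1), equating Up's and Down's payoffs gives 7q − 3 = −5q − 1 ⇒ q = 1/6.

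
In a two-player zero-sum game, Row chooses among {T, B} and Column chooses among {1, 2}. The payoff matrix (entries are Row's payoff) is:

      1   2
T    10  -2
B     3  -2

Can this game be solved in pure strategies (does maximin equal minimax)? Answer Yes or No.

Yes

Row minima: T → -2, B → -2; maximin = -2.
Column maxima: 1 → 10, 2 → -2; minimax = -2.
maximin = minimax = -2, so a saddle point exists.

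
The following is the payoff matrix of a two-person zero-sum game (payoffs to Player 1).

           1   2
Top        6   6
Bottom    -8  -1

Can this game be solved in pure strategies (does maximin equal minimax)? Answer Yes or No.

Row minima: Top → 6, Bottom → -8; maximin = 6.
Column maxima: 1 → 6, 2 → 6; minimax = 6.
maximin = minimax = 6, so a saddle point exists.

Yes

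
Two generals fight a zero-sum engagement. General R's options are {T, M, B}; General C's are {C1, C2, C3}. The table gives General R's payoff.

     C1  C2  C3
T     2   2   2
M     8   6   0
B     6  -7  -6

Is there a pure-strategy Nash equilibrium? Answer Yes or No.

Yes

Row minima: T → 2, M → 0, B → -7; maximin = 2.
Column maxima: C1 → 8, C2 → 6, C3 → 2; minimax = 2.
maximin = minimax = 2, so a saddle point exists.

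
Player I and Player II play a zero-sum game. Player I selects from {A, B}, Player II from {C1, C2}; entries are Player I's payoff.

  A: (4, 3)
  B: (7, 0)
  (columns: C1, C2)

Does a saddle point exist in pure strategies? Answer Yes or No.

Row minima: A → 3, B → 0; maximin = 3.
Column maxima: C1 → 7, C2 → 3; minimax = 3.
maximin = minimax = 3, so a saddle point exists.

Yes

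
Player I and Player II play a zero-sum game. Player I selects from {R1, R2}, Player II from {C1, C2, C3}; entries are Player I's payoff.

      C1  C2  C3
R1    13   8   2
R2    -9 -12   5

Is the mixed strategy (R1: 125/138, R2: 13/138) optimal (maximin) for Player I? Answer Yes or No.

No

Against C1 this mix gives (125/138)·13 + (13/138)·(-9) = 754/69.
Against C2 this mix gives (125/138)·8 + (13/138)·(-12) = 422/69.
Against C3 this mix gives (125/138)·2 + (13/138)·5 = 105/46.
Player II will play C3, holding Player I to 105/46. Shifting weight toward the row that does better against C3 would raise this floor (the equalizing mix achieves 64/23 against both C3 and C2), so the proposed strategy is not optimal.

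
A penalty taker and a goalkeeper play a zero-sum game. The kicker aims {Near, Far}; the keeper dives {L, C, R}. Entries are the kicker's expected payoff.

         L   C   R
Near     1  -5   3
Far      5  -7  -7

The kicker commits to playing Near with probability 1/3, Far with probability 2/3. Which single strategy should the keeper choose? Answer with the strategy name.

If the keeper plays L, the kicker's expected payoff is (1/3)·1 + (2/3)·5 = 11/3.
If the keeper plays C, the kicker's expected payoff is (1/3)·(-5) + (2/3)·(-7) = -19/3.
If the keeper plays R, the kicker's expected payoff is (1/3)·3 + (2/3)·(-7) = -11/3.
The keeper minimizes the kicker's payoff; the smallest is -19/3, so the best response is C.

C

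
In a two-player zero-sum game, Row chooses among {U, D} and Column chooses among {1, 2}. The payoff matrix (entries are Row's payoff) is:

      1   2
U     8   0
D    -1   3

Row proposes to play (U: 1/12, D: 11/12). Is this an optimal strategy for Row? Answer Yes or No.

No

Against 1 this mix gives (1/12)·8 + (11/12)·(-1) = -1/4.
Against 2 this mix gives (1/12)·0 + (11/12)·3 = 11/4.
Column will play 1, holding Row to -1/4. Shifting weight toward the row that does better against 1 would raise this floor (the equalizing mix achieves 2 against both 1 and 2), so the proposed strategy is not optimal.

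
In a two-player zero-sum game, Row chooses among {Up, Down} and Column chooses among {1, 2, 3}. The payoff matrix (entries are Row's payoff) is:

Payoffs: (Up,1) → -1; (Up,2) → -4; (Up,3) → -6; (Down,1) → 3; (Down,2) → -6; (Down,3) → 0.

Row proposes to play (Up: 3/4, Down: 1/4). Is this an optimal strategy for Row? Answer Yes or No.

Against 1 this mix gives (3/4)·(-1) + (1/4)·3 = 0.
Against 2 this mix gives (3/4)·(-4) + (1/4)·(-6) = -9/2.
Against 3 this mix gives (3/4)·(-6) + (1/4)·0 = -9/2.
All of Column's active replies (2, 3) yield -9/2, and no column does worse for Row. The mix makes Column indifferent and guarantees -9/2, so it is optimal.

Yes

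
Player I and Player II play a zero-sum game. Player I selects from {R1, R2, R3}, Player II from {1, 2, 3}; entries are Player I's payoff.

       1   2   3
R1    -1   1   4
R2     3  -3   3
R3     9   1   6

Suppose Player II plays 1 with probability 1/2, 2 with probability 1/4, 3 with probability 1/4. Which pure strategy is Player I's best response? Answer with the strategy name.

Expected payoff of R1: (1/2)·(-1) + (1/4)·1 + (1/4)·4 = 3/4.
Expected payoff of R2: (1/2)·3 + (1/4)·(-3) + (1/4)·3 = 3/2.
Expected payoff of R3: (1/2)·9 + (1/4)·1 + (1/4)·6 = 25/4.
The largest is 25/4, so Player I's best response is R3.

R3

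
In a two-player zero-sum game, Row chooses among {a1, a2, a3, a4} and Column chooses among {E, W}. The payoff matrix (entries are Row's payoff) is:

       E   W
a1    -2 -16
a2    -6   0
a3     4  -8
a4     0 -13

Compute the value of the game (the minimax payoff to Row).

Row minima: a1 → -16, a2 → -6, a3 → -8, a4 → -13; maximin = -6.
Column maxima: E → 4, W → 0; minimax = 0.
-6 ≠ 0, so there is no saddle point; optimal play is mixed.
a1 is strictly dominated by a3, so Row never plays it.
a4 is strictly dominated by a3, so Row never plays it.
On the remaining 2×2 (a2, a3 vs E, W):
Let Row play a2 with probability p. Expected payoff against E: (-6)p + 4(1−p) = −10p + 4; against W: 0p + (-8)(1−p) = 8p − 8.
Setting these equal: −10p + 4 = 8p − 8 ⇒ −18p = -12 ⇒ p = 2/3, and the value is (-10)·(2/3) + 4 = -8/3.
For Column: with q = P(E), equating a2's and a3's payoffs gives −6q = 12q − 8 ⇒ q = 4/9.

-8/3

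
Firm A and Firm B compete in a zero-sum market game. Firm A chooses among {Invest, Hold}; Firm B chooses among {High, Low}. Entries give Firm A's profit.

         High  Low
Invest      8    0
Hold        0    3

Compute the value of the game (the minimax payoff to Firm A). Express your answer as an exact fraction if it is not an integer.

24/11

Row minima: Invest → 0, Hold → 0; maximin = 0.
Column maxima: High → 8, Low → 3; minimax = 3.
0 ≠ 3, so there is no saddle point; optimal play is mixed.
Let Firm A play Invest with probability p. Expected payoff against High: 8p + 0(1−p) = 8p; against Low: 0p + 3(1−p) = −3p + 3.
Setting these equal: 8p = −3p + 3 ⇒ 11p = 3 ⇒ p = 3/11, and the value is (8)·(3/11) = 24/11.
For Firm B: with q = P(High), equating Invest's and Hold's payoffs gives 8q = −3q + 3 ⇒ q = 3/11.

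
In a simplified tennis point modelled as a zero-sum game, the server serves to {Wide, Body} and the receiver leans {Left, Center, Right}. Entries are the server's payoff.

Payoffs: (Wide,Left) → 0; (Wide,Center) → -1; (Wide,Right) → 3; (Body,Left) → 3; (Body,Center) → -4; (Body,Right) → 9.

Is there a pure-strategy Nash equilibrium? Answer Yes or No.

Row minima: Wide → -1, Body → -4; maximin = -1.
Column maxima: Left → 3, Center → -1, Right → 9; minimax = -1.
maximin = minimax = -1, so a saddle point exists.

Yes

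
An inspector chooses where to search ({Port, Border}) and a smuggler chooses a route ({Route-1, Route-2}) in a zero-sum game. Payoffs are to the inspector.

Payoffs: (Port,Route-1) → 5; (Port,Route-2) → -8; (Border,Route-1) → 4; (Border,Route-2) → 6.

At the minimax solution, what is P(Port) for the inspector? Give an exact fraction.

Row minima: Port → -8, Border → 4; maximin = 4.
Column maxima: Route-1 → 5, Route-2 → 6; minimax = 5.
4 ≠ 5, so there is no saddle point; optimal play is mixed.
Let the inspector play Port with probability p. Expected payoff against Route-1: 5p + 4(1−p) = p + 4; against Route-2: (-8)p + 6(1−p) = −14p + 6.
Setting these equal: p + 4 = −14p + 6 ⇒ 15p = 2 ⇒ p = 2/15, and the value is (1)·(2/15) + 4 = 62/15.
For the smuggler: with q = P(Route-1), equating Port's and Border's payoffs gives 13q − 8 = −2q + 6 ⇒ q = 14/15.

2/15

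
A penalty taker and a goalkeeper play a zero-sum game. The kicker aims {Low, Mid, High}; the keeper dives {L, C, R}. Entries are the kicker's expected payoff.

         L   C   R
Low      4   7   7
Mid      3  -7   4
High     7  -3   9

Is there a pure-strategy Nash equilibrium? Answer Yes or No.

No

Row minima: Low → 4, Mid → -7, High → -3; maximin = 4.
Column maxima: L → 7, C → 7, R → 9; minimax = 7.
4 ≠ 7, so no pure-strategy equilibrium exists.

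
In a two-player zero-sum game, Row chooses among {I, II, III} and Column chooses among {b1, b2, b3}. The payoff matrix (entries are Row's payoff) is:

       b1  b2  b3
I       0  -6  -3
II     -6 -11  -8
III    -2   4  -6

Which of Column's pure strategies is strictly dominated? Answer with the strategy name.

b3 holds Row's payoff strictly below b1 in every row: -3 < 0, -8 < -6, -6 < -2.
So b1 is strictly dominated for Column.

b1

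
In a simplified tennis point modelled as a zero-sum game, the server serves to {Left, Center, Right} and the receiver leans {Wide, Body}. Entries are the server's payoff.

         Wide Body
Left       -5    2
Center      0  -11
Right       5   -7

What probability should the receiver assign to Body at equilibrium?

10/19

Row minima: Left → -5, Center → -11, Right → -7; maximin = -5.
Column maxima: Wide → 5, Body → 2; minimax = 2.
-5 ≠ 2, so there is no saddle point; optimal play is mixed.
Center is strictly dominated by Right, so the server never plays it.
On the remaining 2×2 (Left, Right vs Wide, Body):
Let the server play Left with probability p. Expected payoff against Wide: (-5)p + 5(1−p) = −10p + 5; against Body: 2p + (-7)(1−p) = 9p − 7.
Setting these equal: −10p + 5 = 9p − 7 ⇒ −19p = -12 ⇒ p = 12/19, and the value is (-10)·(12/19) + 5 = -25/19.
For the receiver: with q = P(Wide), equating Left's and Right's payoffs gives −7q + 2 = 12q − 7 ⇒ q = 9/19.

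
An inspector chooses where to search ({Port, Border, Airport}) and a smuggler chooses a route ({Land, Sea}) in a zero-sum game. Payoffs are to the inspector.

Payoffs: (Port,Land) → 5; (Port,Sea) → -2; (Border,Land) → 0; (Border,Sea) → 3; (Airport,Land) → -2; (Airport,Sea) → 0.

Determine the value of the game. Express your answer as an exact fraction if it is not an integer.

3/2

Row minima: Port → -2, Border → 0, Airport → -2; maximin = 0.
Column maxima: Land → 5, Sea → 3; minimax = 3.
0 ≠ 3, so there is no saddle point; optimal play is mixed.
Airport is strictly dominated by Border, so the inspector never plays it.
On the remaining 2×2 (Port, Border vs Land, Sea):
Let the inspector play Port with probability p. Expected payoff against Land: 5p + 0(1−p) = 5p; against Sea: (-2)p + 3(1−p) = −5p + 3.
Setting these equal: 5p = −5p + 3 ⇒ 10p = 3 ⇒ p = 3/10, and the value is (5)·(3/10) = 3/2.
For the smuggler: with q = P(Land), equating Port's and Border's payoffs gives 7q − 2 = −3q + 3 ⇒ q = 1/2.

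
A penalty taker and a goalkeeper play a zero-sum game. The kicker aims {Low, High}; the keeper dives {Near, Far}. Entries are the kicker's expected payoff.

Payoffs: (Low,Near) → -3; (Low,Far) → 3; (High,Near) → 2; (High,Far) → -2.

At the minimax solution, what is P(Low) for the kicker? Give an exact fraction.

Row minima: Low → -3, High → -2; maximin = -2.
Column maxima: Near → 2, Far → 3; minimax = 2.
-2 ≠ 2, so there is no saddle point; optimal play is mixed.
Let the kicker play Low with probability p. Expected payoff against Near: (-3)p + 2(1−p) = −5p + 2; against Far: 3p + (-2)(1−p) = 5p − 2.
Setting these equal: −5p + 2 = 5p − 2 ⇒ −10p = -4 ⇒ p = 2/5, and the value is (-5)·(2/5) + 2 = 0.
For the keeper: with q = P(Near), equating Low's and High's payoffs gives −6q + 3 = 4q − 2 ⇒ q = 1/2.

2/5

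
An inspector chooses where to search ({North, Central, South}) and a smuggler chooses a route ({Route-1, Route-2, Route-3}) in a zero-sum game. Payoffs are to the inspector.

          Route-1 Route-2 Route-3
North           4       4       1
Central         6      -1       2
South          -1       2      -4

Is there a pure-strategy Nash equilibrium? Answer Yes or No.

No

Row minima: North → 1, Central → -1, South → -4; maximin = 1.
Column maxima: Route-1 → 6, Route-2 → 4, Route-3 → 2; minimax = 2.
1 ≠ 2, so no pure-strategy equilibrium exists.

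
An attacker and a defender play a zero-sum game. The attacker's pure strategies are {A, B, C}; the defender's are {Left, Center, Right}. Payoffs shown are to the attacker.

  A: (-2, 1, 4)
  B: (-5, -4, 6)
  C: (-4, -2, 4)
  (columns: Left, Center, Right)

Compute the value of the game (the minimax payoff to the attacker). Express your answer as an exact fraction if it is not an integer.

-2

Row minima: A → -2, B → -5, C → -4; maximin = -2.
Column maxima: Left → -2, Center → 1, Right → 6; minimax = -2.
Since maximin = minimax = -2, there is a saddle point and the value is -2.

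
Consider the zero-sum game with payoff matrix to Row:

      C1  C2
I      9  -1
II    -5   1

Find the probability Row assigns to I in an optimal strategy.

3/8

Row minima: I → -1, II → -5; maximin = -1.
Column maxima: C1 → 9, C2 → 1; minimax = 1.
-1 ≠ 1, so there is no saddle point; optimal play is mixed.
Let Row play I with probability p. Expected payoff against C1: 9p + (-5)(1−p) = 14p − 5; against C2: (-1)p + 1(1−p) = −2p + 1.
Setting these equal: 14p − 5 = −2p + 1 ⇒ 16p = 6 ⇒ p = 3/8, and the value is (14)·(3/8) − 5 = 1/4.
For Column: with q = P(C1), equating I's and II's payoffs gives 10q − 1 = −6q + 1 ⇒ q = 1/8.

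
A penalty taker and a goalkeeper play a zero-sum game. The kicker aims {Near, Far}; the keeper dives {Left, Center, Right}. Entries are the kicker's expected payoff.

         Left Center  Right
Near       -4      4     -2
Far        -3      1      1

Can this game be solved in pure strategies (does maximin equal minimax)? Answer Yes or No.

Row minima: Near → -4, Far → -3; maximin = -3.
Column maxima: Left → -3, Center → 4, Right → 1; minimax = -3.
maximin = minimax = -3, so a saddle point exists.

Yes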